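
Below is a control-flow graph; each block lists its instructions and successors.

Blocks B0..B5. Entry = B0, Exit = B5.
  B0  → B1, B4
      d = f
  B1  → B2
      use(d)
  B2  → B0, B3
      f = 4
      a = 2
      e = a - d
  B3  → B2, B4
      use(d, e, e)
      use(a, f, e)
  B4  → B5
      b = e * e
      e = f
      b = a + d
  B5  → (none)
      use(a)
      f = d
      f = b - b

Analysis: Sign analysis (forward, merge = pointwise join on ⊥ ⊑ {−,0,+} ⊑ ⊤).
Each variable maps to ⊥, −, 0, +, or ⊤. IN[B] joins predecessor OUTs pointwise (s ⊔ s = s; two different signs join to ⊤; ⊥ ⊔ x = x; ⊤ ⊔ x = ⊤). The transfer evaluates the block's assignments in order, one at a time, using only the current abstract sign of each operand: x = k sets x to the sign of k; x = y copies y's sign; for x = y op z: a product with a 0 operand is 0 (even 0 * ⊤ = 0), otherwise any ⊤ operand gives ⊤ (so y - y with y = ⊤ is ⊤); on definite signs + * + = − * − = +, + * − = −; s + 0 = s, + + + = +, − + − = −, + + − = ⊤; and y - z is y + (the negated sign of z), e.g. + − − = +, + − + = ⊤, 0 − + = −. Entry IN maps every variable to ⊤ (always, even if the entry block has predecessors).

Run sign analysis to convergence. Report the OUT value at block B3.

Fixpoint table:
  B0:  IN=(all ⊤)  OUT=(all ⊤)
  B1:  IN=(all ⊤)  OUT=(all ⊤)
  B2:  IN=(all ⊤)  OUT={a:+, f:+; rest ⊤}
  B3:  IN={a:+, f:+; rest ⊤}  OUT={a:+, f:+; rest ⊤}
  B4:  IN=(all ⊤)  OUT=(all ⊤)
  B5:  IN=(all ⊤)  OUT=(all ⊤)

Merge at B3: IN[B3] = OUT[B2] = {a: +, b: ⊤, c: ⊤, d: ⊤, e: ⊤, f: +}
Applying B3's transfer function to that IN value gives OUT[B3] (row B3 above).

Answer: {a: +, b: ⊤, c: ⊤, d: ⊤, e: ⊤, f: +}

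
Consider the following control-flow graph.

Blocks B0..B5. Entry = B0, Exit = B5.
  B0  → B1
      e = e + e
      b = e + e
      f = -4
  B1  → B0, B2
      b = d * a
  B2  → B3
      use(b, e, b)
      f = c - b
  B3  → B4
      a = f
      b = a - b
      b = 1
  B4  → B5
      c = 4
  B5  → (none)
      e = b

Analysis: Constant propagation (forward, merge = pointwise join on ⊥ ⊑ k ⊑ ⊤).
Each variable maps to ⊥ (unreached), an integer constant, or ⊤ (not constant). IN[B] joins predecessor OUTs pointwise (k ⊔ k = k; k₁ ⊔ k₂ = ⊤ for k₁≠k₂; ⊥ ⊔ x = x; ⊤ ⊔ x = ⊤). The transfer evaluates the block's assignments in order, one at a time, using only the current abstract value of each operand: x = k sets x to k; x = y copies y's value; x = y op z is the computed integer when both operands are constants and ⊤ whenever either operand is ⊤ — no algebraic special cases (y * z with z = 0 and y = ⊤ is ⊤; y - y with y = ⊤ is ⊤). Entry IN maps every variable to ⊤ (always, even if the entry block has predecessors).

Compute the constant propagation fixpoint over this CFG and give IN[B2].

Answer: {a: ⊤, b: ⊤, c: ⊤, d: ⊤, e: ⊤, f: -4}

Derivation:
Converged values:
  B0:   IN=(all ⊤)   OUT={f:-4; rest ⊤}
  B1:   IN={f:-4; rest ⊤}   OUT={f:-4; rest ⊤}
  B2:   IN={f:-4; rest ⊤}   OUT=(all ⊤)
  B3:   IN=(all ⊤)   OUT={b:1; rest ⊤}
  B4:   IN={b:1; rest ⊤}   OUT={b:1, c:4; rest ⊤}
  B5:   IN={b:1, c:4; rest ⊤}   OUT={b:1, c:4, e:1; rest ⊤}

Merge at B2: IN[B2] = OUT[B1] = {a: ⊤, b: ⊤, c: ⊤, d: ⊤, e: ⊤, f: -4}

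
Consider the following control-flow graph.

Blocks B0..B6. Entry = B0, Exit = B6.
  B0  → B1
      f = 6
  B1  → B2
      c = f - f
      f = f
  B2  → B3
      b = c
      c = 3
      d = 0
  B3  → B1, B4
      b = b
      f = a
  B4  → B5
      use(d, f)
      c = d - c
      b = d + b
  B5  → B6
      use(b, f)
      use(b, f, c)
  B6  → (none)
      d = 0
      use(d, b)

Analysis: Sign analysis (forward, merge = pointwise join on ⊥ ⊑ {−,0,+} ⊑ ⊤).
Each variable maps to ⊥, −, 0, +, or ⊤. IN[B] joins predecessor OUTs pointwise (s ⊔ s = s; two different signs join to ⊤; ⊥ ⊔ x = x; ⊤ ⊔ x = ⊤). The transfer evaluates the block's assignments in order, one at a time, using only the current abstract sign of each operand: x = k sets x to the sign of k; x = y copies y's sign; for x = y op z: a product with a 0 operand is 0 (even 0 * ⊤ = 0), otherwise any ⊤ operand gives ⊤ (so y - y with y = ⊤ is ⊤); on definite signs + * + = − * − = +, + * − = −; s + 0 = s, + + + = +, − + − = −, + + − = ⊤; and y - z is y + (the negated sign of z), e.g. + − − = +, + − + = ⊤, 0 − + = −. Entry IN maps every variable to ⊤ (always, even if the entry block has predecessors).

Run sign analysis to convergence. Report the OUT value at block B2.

Converged values:
  B0:   IN=(all ⊤)   OUT={f:+; rest ⊤}
  B1:   IN=(all ⊤)   OUT=(all ⊤)
  B2:   IN=(all ⊤)   OUT={c:+, d:0; rest ⊤}
  B3:   IN={c:+, d:0; rest ⊤}   OUT={c:+, d:0; rest ⊤}
  B4:   IN={c:+, d:0; rest ⊤}   OUT={c:-, d:0; rest ⊤}
  B5:   IN={c:-, d:0; rest ⊤}   OUT={c:-, d:0; rest ⊤}
  B6:   IN={c:-, d:0; rest ⊤}   OUT={c:-, d:0; rest ⊤}

Merge at B2: IN[B2] = OUT[B1] = {a: ⊤, b: ⊤, c: ⊤, d: ⊤, e: ⊤, f: ⊤}
Applying B2's transfer function to that IN value gives OUT[B2] (row B2 above).

Answer: {a: ⊤, b: ⊤, c: +, d: 0, e: ⊤, f: ⊤}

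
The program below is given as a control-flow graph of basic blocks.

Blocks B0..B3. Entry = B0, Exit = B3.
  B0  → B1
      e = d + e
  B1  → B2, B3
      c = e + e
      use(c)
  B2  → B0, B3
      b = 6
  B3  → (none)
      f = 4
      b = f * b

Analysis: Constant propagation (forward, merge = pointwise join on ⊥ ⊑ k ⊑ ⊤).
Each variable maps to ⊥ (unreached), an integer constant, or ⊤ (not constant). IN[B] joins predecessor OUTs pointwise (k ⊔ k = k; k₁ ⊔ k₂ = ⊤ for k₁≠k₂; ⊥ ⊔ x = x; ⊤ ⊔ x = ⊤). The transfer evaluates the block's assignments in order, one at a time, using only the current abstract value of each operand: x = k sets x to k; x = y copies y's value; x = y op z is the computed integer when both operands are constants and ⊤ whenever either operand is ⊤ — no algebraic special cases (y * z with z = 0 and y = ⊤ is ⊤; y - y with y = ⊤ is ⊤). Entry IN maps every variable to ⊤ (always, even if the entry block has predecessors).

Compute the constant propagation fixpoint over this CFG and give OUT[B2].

Answer: {a: ⊤, b: 6, c: ⊤, d: ⊤, e: ⊤, f: ⊤}

Working:
Converged values:
  B0: | IN=(all ⊤) | OUT=(all ⊤)
  B1: | IN=(all ⊤) | OUT=(all ⊤)
  B2: | IN=(all ⊤) | OUT={b:6; rest ⊤}
  B3: | IN=(all ⊤) | OUT={f:4; rest ⊤}

Merge at B2: IN[B2] = OUT[B1] = {a: ⊤, b: ⊤, c: ⊤, d: ⊤, e: ⊤, f: ⊤}
Applying B2's transfer function to that IN value gives OUT[B2] (row B2 above).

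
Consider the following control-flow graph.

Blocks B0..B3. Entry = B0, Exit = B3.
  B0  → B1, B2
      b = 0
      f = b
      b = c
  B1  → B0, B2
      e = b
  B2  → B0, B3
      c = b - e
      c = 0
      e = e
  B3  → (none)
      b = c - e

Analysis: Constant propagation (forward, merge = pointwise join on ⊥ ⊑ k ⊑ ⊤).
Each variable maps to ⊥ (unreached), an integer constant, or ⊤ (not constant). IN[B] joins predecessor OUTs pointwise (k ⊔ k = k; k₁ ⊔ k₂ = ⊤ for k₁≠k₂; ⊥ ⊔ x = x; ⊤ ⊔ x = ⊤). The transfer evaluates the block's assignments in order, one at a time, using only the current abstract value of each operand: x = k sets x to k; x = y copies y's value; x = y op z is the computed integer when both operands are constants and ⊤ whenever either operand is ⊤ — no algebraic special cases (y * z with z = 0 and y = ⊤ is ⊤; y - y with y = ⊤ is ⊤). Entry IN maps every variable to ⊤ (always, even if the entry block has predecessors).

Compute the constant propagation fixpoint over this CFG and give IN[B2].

Converged values:
  B0:   IN=(all ⊤)   OUT={f:0; rest ⊤}
  B1:   IN={f:0; rest ⊤}   OUT={f:0; rest ⊤}
  B2:   IN={f:0; rest ⊤}   OUT={c:0, f:0; rest ⊤}
  B3:   IN={c:0, f:0; rest ⊤}   OUT={c:0, f:0; rest ⊤}

Merge at B2: IN[B2] = OUT[B0] ⊔ OUT[B1] = {a: ⊤, b: ⊤, c: ⊤, d: ⊤, e: ⊤, f: 0}

Answer: {a: ⊤, b: ⊤, c: ⊤, d: ⊤, e: ⊤, f: 0}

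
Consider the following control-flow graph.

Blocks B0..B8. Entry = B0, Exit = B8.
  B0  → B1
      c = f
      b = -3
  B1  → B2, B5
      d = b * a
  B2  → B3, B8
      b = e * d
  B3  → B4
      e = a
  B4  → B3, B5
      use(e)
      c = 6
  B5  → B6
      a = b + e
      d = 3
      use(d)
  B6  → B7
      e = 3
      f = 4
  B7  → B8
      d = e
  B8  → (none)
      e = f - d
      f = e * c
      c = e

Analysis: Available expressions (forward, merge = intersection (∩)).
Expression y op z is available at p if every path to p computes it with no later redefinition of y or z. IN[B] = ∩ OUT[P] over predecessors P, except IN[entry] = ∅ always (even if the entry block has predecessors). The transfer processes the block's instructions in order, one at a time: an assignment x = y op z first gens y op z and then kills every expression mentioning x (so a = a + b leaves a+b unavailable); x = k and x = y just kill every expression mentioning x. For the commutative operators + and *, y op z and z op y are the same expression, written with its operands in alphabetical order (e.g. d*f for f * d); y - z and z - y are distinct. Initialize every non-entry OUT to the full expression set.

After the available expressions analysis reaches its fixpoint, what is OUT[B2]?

Fixpoint table:
  B0:   IN={}   OUT={}
  B1:   IN={}   OUT={a*b}
  B2:   IN={a*b}   OUT={d*e}
  B3:   IN={}   OUT={}
  B4:   IN={}   OUT={}
  B5:   IN={}   OUT={b+e}
  B6:   IN={b+e}   OUT={}
  B7:   IN={}   OUT={}
  B8:   IN={}   OUT={}

Merge at B2: IN[B2] = OUT[B1] = {a*b}
Applying B2's transfer function to that IN value gives OUT[B2] (row B2 above).

Answer: {d*e}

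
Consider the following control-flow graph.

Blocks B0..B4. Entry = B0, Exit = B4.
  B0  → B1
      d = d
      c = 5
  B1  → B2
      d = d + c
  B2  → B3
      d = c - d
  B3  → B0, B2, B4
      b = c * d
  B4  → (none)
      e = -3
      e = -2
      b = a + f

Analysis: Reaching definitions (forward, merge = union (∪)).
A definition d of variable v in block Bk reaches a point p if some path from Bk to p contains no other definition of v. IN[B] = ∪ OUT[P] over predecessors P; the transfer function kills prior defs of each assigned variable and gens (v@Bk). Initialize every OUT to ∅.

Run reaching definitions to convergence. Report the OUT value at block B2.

Answer: {b@B3, c@B0, d@B2}

Working:
Per-block solution:
  B0:  IN={b@B3, c@B0, d@B2}  OUT={b@B3, c@B0, d@B0}
  B1:  IN={b@B3, c@B0, d@B0}  OUT={b@B3, c@B0, d@B1}
  B2:  IN={b@B3, c@B0, d@B1, d@B2}  OUT={b@B3, c@B0, d@B2}
  B3:  IN={b@B3, c@B0, d@B2}  OUT={b@B3, c@B0, d@B2}
  B4:  IN={b@B3, c@B0, d@B2}  OUT={b@B4, c@B0, d@B2, e@B4}

Merge at B2: IN[B2] = OUT[B1] ⊔ OUT[B3] = {b@B3, c@B0, d@B1, d@B2}
Applying B2's transfer function to that IN value gives OUT[B2] (row B2 above).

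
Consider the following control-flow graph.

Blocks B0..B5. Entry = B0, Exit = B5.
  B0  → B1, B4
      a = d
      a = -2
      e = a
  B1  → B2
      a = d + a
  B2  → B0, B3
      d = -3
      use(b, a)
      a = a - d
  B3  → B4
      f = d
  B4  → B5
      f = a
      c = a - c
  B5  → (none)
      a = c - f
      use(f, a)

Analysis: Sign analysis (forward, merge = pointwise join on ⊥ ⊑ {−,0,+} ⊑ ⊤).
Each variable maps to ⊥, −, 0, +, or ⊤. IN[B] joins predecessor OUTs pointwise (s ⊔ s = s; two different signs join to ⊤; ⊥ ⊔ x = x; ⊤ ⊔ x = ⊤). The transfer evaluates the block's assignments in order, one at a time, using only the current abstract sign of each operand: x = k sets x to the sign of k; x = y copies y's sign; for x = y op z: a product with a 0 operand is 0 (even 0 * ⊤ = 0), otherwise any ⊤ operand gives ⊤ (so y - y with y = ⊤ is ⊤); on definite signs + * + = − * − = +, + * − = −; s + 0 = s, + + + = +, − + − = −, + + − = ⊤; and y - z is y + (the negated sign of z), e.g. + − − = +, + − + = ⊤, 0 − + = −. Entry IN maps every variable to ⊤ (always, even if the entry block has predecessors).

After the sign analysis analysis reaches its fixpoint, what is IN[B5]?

Answer: {a: ⊤, b: ⊤, c: ⊤, d: ⊤, e: -, f: ⊤}

Trace:
Per-block solution:
  B0:   IN=(all ⊤)   OUT={a:-, e:-; rest ⊤}
  B1:   IN={a:-, e:-; rest ⊤}   OUT={e:-; rest ⊤}
  B2:   IN={e:-; rest ⊤}   OUT={d:-, e:-; rest ⊤}
  B3:   IN={d:-, e:-; rest ⊤}   OUT={d:-, e:-, f:-; rest ⊤}
  B4:   IN={e:-; rest ⊤}   OUT={e:-; rest ⊤}
  B5:   IN={e:-; rest ⊤}   OUT={e:-; rest ⊤}

Merge at B5: IN[B5] = OUT[B4] = {a: ⊤, b: ⊤, c: ⊤, d: ⊤, e: -, f: ⊤}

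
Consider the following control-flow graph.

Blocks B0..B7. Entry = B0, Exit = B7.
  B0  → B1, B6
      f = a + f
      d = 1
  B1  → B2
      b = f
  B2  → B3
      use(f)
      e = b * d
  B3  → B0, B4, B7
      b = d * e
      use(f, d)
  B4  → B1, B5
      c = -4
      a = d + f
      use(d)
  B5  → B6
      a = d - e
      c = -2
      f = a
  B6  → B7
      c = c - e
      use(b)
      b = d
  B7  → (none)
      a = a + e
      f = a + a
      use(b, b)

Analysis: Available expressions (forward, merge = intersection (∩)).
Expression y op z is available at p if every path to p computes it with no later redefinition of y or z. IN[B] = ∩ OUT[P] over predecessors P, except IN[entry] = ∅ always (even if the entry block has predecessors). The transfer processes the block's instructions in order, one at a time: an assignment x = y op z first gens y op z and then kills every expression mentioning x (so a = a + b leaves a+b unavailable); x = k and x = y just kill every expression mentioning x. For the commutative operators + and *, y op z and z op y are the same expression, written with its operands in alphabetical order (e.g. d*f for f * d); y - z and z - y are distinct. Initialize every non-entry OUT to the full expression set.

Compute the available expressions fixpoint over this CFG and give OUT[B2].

Answer: {b*d}

Derivation:
Per-block solution:
  B0: | IN={} | OUT={}
  B1: | IN={} | OUT={}
  B2: | IN={} | OUT={b*d}
  B3: | IN={b*d} | OUT={d*e}
  B4: | IN={d*e} | OUT={d*e, d+f}
  B5: | IN={d*e, d+f} | OUT={d*e, d-e}
  B6: | IN={} | OUT={}
  B7: | IN={} | OUT={a+a}

Merge at B2: IN[B2] = OUT[B1] = {}
Applying B2's transfer function to that IN value gives OUT[B2] (row B2 above).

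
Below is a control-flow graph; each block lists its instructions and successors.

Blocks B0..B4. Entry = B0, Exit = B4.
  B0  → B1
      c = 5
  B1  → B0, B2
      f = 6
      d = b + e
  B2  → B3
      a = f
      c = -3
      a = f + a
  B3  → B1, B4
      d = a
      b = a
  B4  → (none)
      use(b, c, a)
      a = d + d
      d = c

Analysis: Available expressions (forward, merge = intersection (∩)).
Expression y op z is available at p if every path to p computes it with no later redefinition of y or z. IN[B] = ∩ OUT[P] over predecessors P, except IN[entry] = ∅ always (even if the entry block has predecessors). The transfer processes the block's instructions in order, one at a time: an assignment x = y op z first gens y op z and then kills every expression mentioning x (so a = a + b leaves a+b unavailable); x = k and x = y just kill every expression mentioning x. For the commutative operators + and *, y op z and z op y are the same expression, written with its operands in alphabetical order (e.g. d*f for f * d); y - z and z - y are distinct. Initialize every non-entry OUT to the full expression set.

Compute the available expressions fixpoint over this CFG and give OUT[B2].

Per-block solution:
  B0:   IN={}   OUT={}
  B1:   IN={}   OUT={b+e}
  B2:   IN={b+e}   OUT={b+e}
  B3:   IN={b+e}   OUT={}
  B4:   IN={}   OUT={}

Merge at B2: IN[B2] = OUT[B1] = {b+e}
Applying B2's transfer function to that IN value gives OUT[B2] (row B2 above).

Answer: {b+e}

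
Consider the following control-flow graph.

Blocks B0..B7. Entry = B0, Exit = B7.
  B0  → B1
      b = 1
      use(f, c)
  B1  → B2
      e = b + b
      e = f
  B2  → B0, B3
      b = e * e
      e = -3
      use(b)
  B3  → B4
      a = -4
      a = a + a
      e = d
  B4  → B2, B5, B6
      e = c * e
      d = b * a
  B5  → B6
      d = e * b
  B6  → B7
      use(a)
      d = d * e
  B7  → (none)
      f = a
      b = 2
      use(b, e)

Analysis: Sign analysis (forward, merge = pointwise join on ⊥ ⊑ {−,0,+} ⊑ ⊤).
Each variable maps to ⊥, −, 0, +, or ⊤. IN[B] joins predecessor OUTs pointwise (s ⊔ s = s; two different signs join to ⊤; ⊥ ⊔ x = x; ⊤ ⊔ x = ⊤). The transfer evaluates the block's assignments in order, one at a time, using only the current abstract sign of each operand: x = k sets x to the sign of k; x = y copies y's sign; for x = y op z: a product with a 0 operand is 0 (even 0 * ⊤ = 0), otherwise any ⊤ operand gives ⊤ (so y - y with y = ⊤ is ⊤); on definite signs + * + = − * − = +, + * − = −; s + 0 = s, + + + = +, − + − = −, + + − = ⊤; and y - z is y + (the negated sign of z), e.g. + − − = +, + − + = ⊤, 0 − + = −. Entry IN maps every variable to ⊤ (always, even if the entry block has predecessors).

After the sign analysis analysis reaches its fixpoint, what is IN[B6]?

Answer: {a: -, b: ⊤, c: ⊤, d: ⊤, e: ⊤, f: ⊤}

Trace:
Per-block solution:
  B0:  IN=(all ⊤)  OUT={b:+; rest ⊤}
  B1:  IN={b:+; rest ⊤}  OUT={b:+; rest ⊤}
  B2:  IN=(all ⊤)  OUT={e:-; rest ⊤}
  B3:  IN={e:-; rest ⊤}  OUT={a:-; rest ⊤}
  B4:  IN={a:-; rest ⊤}  OUT={a:-; rest ⊤}
  B5:  IN={a:-; rest ⊤}  OUT={a:-; rest ⊤}
  B6:  IN={a:-; rest ⊤}  OUT={a:-; rest ⊤}
  B7:  IN={a:-; rest ⊤}  OUT={a:-, b:+, f:-; rest ⊤}

Merge at B6: IN[B6] = OUT[B4] ⊔ OUT[B5] = {a: -, b: ⊤, c: ⊤, d: ⊤, e: ⊤, f: ⊤}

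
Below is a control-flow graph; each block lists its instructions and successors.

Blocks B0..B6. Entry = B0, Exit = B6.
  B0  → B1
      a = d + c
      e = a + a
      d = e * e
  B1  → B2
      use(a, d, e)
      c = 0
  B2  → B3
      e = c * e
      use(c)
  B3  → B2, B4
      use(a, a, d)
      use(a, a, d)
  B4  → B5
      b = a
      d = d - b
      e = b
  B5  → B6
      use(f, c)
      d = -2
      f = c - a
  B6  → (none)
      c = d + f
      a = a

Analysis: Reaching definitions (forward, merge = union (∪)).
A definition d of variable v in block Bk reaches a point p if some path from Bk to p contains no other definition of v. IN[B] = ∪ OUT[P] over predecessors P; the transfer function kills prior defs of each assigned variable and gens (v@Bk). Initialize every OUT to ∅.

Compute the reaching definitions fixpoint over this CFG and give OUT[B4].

Per-block solution:
  B0: | IN={} | OUT={a@B0, d@B0, e@B0}
  B1: | IN={a@B0, d@B0, e@B0} | OUT={a@B0, c@B1, d@B0, e@B0}
  B2: | IN={a@B0, c@B1, d@B0, e@B0, e@B2} | OUT={a@B0, c@B1, d@B0, e@B2}
  B3: | IN={a@B0, c@B1, d@B0, e@B2} | OUT={a@B0, c@B1, d@B0, e@B2}
  B4: | IN={a@B0, c@B1, d@B0, e@B2} | OUT={a@B0, b@B4, c@B1, d@B4, e@B4}
  B5: | IN={a@B0, b@B4, c@B1, d@B4, e@B4} | OUT={a@B0, b@B4, c@B1, d@B5, e@B4, f@B5}
  B6: | IN={a@B0, b@B4, c@B1, d@B5, e@B4, f@B5} | OUT={a@B6, b@B4, c@B6, d@B5, e@B4, f@B5}

Merge at B4: IN[B4] = OUT[B3] = {a@B0, c@B1, d@B0, e@B2}
Applying B4's transfer function to that IN value gives OUT[B4] (row B4 above).

Answer: {a@B0, b@B4, c@B1, d@B4, e@B4}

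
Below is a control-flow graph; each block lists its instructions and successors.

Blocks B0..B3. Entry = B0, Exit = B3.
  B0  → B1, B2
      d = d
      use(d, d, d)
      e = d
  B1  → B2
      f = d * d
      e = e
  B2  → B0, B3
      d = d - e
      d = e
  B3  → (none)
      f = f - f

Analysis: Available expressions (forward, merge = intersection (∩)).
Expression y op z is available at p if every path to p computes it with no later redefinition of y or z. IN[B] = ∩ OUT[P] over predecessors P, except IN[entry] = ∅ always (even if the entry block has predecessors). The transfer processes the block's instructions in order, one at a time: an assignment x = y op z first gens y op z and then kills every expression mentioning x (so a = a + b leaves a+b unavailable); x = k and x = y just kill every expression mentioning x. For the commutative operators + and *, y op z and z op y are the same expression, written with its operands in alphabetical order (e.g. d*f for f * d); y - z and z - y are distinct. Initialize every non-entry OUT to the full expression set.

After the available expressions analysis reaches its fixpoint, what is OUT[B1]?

Answer: {d*d}

Trace:
Converged values:
  B0:   IN={}   OUT={}
  B1:   IN={}   OUT={d*d}
  B2:   IN={}   OUT={}
  B3:   IN={}   OUT={}

Merge at B1: IN[B1] = OUT[B0] = {}
Applying B1's transfer function to that IN value gives OUT[B1] (row B1 above).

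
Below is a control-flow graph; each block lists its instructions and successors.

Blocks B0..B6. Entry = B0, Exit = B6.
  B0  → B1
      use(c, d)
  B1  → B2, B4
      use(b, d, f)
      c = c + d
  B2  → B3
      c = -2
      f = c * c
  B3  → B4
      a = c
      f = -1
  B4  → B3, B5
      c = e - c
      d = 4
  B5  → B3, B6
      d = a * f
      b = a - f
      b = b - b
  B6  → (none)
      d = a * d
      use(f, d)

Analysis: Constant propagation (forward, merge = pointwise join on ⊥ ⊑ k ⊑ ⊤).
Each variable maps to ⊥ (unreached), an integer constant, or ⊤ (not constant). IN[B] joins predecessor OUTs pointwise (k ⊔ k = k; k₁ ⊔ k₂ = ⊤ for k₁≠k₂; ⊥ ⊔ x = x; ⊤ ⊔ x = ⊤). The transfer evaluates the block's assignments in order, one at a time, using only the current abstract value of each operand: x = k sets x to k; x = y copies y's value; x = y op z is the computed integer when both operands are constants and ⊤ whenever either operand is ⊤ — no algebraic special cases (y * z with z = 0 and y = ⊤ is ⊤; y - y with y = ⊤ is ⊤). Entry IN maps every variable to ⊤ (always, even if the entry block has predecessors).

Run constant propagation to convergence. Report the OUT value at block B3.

Converged values:
  B0: | IN=(all ⊤) | OUT=(all ⊤)
  B1: | IN=(all ⊤) | OUT=(all ⊤)
  B2: | IN=(all ⊤) | OUT={c:-2, f:4; rest ⊤}
  B3: | IN=(all ⊤) | OUT={f:-1; rest ⊤}
  B4: | IN=(all ⊤) | OUT={d:4; rest ⊤}
  B5: | IN={d:4; rest ⊤} | OUT=(all ⊤)
  B6: | IN=(all ⊤) | OUT=(all ⊤)

Merge at B3: IN[B3] = OUT[B2] ⊔ OUT[B4] ⊔ OUT[B5] = {a: ⊤, b: ⊤, c: ⊤, d: ⊤, e: ⊤, f: ⊤}
Applying B3's transfer function to that IN value gives OUT[B3] (row B3 above).

Answer: {a: ⊤, b: ⊤, c: ⊤, d: ⊤, e: ⊤, f: -1}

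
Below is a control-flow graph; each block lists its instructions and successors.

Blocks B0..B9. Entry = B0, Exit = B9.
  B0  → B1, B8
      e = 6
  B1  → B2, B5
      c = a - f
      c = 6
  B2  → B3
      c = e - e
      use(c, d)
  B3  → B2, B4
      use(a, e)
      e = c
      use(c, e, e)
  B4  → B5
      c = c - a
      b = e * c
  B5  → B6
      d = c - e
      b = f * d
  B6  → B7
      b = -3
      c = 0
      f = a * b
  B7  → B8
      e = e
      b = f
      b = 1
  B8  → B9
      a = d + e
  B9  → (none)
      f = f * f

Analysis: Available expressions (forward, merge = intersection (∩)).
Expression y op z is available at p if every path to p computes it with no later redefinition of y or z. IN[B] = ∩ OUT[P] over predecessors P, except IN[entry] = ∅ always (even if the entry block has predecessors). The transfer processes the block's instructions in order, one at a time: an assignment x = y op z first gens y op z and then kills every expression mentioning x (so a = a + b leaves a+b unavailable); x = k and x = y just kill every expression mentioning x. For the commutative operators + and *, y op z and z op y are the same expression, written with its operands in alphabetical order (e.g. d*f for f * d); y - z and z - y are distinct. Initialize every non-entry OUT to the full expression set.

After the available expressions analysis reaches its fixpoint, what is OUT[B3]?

Answer: {a-f}

Derivation:
Converged values:
  B0: | IN={} | OUT={}
  B1: | IN={} | OUT={a-f}
  B2: | IN={a-f} | OUT={a-f, e-e}
  B3: | IN={a-f, e-e} | OUT={a-f}
  B4: | IN={a-f} | OUT={a-f, c*e}
  B5: | IN={a-f} | OUT={a-f, c-e, d*f}
  B6: | IN={a-f, c-e, d*f} | OUT={a*b}
  B7: | IN={a*b} | OUT={}
  B8: | IN={} | OUT={d+e}
  B9: | IN={d+e} | OUT={d+e}

Merge at B3: IN[B3] = OUT[B2] = {a-f, e-e}
Applying B3's transfer function to that IN value gives OUT[B3] (row B3 above).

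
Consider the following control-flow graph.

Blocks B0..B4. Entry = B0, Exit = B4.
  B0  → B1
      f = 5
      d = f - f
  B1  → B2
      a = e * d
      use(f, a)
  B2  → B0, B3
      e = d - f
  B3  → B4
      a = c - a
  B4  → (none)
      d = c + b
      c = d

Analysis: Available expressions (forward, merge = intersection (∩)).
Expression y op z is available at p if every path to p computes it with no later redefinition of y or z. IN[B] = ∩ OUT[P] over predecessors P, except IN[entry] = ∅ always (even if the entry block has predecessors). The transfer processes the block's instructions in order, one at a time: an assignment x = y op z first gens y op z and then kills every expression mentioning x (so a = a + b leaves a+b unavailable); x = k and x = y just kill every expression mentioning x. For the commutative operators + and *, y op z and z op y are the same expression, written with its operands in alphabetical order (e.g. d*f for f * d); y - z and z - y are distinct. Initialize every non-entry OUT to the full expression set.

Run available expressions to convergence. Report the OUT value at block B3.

Answer: {d-f, f-f}

Working:
Converged values:
  B0:  IN={}  OUT={f-f}
  B1:  IN={f-f}  OUT={d*e, f-f}
  B2:  IN={d*e, f-f}  OUT={d-f, f-f}
  B3:  IN={d-f, f-f}  OUT={d-f, f-f}
  B4:  IN={d-f, f-f}  OUT={f-f}

Merge at B3: IN[B3] = OUT[B2] = {d-f, f-f}
Applying B3's transfer function to that IN value gives OUT[B3] (row B3 above).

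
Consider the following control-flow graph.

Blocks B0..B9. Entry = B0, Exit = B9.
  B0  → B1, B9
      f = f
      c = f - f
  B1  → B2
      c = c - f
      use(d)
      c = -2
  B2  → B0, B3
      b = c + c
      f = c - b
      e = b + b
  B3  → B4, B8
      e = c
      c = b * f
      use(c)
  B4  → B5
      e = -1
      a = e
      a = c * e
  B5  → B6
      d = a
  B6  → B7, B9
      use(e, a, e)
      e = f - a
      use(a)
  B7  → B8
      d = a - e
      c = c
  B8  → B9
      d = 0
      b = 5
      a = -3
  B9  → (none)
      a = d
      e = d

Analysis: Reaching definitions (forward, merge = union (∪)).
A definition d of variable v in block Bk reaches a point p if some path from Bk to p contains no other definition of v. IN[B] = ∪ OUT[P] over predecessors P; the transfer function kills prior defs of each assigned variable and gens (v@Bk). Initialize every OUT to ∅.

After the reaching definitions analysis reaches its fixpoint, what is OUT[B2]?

Converged values:
  B0: | IN={b@B2, c@B1, e@B2, f@B2} | OUT={b@B2, c@B0, e@B2, f@B0}
  B1: | IN={b@B2, c@B0, e@B2, f@B0} | OUT={b@B2, c@B1, e@B2, f@B0}
  B2: | IN={b@B2, c@B1, e@B2, f@B0} | OUT={b@B2, c@B1, e@B2, f@B2}
  B3: | IN={b@B2, c@B1, e@B2, f@B2} | OUT={b@B2, c@B3, e@B3, f@B2}
  B4: | IN={b@B2, c@B3, e@B3, f@B2} | OUT={a@B4, b@B2, c@B3, e@B4, f@B2}
  B5: | IN={a@B4, b@B2, c@B3, e@B4, f@B2} | OUT={a@B4, b@B2, c@B3, d@B5, e@B4, f@B2}
  B6: | IN={a@B4, b@B2, c@B3, d@B5, e@B4, f@B2} | OUT={a@B4, b@B2, c@B3, d@B5, e@B6, f@B2}
  B7: | IN={a@B4, b@B2, c@B3, d@B5, e@B6, f@B2} | OUT={a@B4, b@B2, c@B7, d@B7, e@B6, f@B2}
  B8: | IN={a@B4, b@B2, c@B3, c@B7, d@B7, e@B3, e@B6, f@B2} | OUT={a@B8, b@B8, c@B3, c@B7, d@B8, e@B3, e@B6, f@B2}
  B9: | IN={a@B4, a@B8, b@B2, b@B8, c@B0, c@B3, c@B7, d@B5, d@B8, e@B2, e@B3, e@B6, f@B0, f@B2} | OUT={a@B9, b@B2, b@B8, c@B0, c@B3, c@B7, d@B5, d@B8, e@B9, f@B0, f@B2}

Merge at B2: IN[B2] = OUT[B1] = {b@B2, c@B1, e@B2, f@B0}
Applying B2's transfer function to that IN value gives OUT[B2] (row B2 above).

Answer: {b@B2, c@B1, e@B2, f@B2}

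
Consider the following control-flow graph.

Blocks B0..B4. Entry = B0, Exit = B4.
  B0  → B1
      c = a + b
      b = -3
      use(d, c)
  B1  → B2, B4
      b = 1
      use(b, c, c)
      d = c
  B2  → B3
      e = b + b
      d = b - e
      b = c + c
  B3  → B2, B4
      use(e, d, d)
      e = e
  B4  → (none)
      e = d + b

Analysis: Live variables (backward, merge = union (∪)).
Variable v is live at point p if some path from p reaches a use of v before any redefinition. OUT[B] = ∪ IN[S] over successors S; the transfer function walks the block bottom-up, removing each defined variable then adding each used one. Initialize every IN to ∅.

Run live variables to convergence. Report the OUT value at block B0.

Answer: {c}

Working:
Fixpoint table:
  B0: | IN={a, b, d} | OUT={c}
  B1: | IN={c} | OUT={b, c, d}
  B2: | IN={b, c} | OUT={b, c, d, e}
  B3: | IN={b, c, d, e} | OUT={b, c, d}
  B4: | IN={b, d} | OUT={}

Merge at B0: OUT[B0] = IN[B1] = {c}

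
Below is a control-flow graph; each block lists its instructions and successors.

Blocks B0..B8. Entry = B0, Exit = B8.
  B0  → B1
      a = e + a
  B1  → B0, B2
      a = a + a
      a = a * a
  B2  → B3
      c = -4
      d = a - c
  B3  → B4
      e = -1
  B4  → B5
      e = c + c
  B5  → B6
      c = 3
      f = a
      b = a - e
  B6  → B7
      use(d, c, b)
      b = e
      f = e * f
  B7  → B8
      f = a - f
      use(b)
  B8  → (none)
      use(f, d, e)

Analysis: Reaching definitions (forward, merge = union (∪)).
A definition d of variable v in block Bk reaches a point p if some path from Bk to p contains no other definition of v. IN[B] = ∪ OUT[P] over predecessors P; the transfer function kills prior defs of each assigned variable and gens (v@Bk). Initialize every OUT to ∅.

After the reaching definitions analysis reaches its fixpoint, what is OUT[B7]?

Converged values:
  B0:  IN={a@B1}  OUT={a@B0}
  B1:  IN={a@B0}  OUT={a@B1}
  B2:  IN={a@B1}  OUT={a@B1, c@B2, d@B2}
  B3:  IN={a@B1, c@B2, d@B2}  OUT={a@B1, c@B2, d@B2, e@B3}
  B4:  IN={a@B1, c@B2, d@B2, e@B3}  OUT={a@B1, c@B2, d@B2, e@B4}
  B5:  IN={a@B1, c@B2, d@B2, e@B4}  OUT={a@B1, b@B5, c@B5, d@B2, e@B4, f@B5}
  B6:  IN={a@B1, b@B5, c@B5, d@B2, e@B4, f@B5}  OUT={a@B1, b@B6, c@B5, d@B2, e@B4, f@B6}
  B7:  IN={a@B1, b@B6, c@B5, d@B2, e@B4, f@B6}  OUT={a@B1, b@B6, c@B5, d@B2, e@B4, f@B7}
  B8:  IN={a@B1, b@B6, c@B5, d@B2, e@B4, f@B7}  OUT={a@B1, b@B6, c@B5, d@B2, e@B4, f@B7}

Merge at B7: IN[B7] = OUT[B6] = {a@B1, b@B6, c@B5, d@B2, e@B4, f@B6}
Applying B7's transfer function to that IN value gives OUT[B7] (row B7 above).

Answer: {a@B1, b@B6, c@B5, d@B2, e@B4, f@B7}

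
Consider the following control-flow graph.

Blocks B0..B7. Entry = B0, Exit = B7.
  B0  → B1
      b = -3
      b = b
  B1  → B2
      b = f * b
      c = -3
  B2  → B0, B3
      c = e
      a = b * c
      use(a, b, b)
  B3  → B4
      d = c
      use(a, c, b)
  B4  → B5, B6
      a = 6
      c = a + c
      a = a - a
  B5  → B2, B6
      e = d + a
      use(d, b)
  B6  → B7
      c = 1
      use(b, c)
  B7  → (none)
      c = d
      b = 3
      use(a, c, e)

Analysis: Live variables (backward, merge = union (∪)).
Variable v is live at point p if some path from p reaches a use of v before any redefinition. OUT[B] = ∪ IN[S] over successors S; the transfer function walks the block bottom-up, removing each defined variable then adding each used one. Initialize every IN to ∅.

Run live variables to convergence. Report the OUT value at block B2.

Answer: {a, b, c, e, f}

Trace:
Fixpoint table:
  B0: | IN={e, f} | OUT={b, e, f}
  B1: | IN={b, e, f} | OUT={b, e, f}
  B2: | IN={b, e, f} | OUT={a, b, c, e, f}
  B3: | IN={a, b, c, e, f} | OUT={b, c, d, e, f}
  B4: | IN={b, c, d, e, f} | OUT={a, b, d, e, f}
  B5: | IN={a, b, d, f} | OUT={a, b, d, e, f}
  B6: | IN={a, b, d, e} | OUT={a, d, e}
  B7: | IN={a, d, e} | OUT={}

Merge at B2: OUT[B2] = IN[B0] ⊔ IN[B3] = {a, b, c, e, f}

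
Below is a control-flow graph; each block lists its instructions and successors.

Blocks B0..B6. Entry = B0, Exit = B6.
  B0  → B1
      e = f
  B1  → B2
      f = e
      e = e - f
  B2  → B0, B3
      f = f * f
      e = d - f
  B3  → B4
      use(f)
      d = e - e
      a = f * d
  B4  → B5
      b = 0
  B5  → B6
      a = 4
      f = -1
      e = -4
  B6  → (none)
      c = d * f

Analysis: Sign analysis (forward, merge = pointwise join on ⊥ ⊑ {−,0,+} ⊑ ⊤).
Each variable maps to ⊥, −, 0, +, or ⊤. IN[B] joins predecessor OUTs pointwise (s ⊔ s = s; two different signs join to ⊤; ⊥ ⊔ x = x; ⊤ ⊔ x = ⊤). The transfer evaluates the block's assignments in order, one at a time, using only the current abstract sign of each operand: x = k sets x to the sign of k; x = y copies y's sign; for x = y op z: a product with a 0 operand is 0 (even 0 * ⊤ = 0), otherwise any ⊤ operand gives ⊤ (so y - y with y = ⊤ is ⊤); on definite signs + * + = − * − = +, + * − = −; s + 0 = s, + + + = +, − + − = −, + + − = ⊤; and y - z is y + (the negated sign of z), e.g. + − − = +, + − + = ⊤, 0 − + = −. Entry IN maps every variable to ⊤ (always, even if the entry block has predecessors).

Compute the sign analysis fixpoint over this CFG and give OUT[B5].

Answer: {a: +, b: 0, c: ⊤, d: ⊤, e: -, f: -}

Working:
Per-block solution:
  B0: | IN=(all ⊤) | OUT=(all ⊤)
  B1: | IN=(all ⊤) | OUT=(all ⊤)
  B2: | IN=(all ⊤) | OUT=(all ⊤)
  B3: | IN=(all ⊤) | OUT=(all ⊤)
  B4: | IN=(all ⊤) | OUT={b:0; rest ⊤}
  B5: | IN={b:0; rest ⊤} | OUT={a:+, b:0, e:-, f:-; rest ⊤}
  B6: | IN={a:+, b:0, e:-, f:-; rest ⊤} | OUT={a:+, b:0, e:-, f:-; rest ⊤}

Merge at B5: IN[B5] = OUT[B4] = {a: ⊤, b: 0, c: ⊤, d: ⊤, e: ⊤, f: ⊤}
Applying B5's transfer function to that IN value gives OUT[B5] (row B5 above).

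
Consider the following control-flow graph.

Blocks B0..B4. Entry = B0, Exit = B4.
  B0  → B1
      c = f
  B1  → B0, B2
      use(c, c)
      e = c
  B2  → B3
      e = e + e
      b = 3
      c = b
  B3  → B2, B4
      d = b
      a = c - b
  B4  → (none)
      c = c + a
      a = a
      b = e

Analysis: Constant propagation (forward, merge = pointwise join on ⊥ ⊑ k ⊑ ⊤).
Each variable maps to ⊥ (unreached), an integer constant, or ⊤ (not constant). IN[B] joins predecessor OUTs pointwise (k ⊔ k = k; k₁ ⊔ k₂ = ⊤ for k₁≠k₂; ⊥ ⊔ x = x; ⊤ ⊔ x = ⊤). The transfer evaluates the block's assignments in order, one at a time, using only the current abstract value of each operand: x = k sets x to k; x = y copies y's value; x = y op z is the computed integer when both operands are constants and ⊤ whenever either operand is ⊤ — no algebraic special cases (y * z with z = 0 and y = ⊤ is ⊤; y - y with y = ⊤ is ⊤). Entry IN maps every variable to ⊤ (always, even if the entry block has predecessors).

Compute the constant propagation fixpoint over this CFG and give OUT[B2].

Per-block solution:
  B0:  IN=(all ⊤)  OUT=(all ⊤)
  B1:  IN=(all ⊤)  OUT=(all ⊤)
  B2:  IN=(all ⊤)  OUT={b:3, c:3; rest ⊤}
  B3:  IN={b:3, c:3; rest ⊤}  OUT={a:0, b:3, c:3, d:3; rest ⊤}
  B4:  IN={a:0, b:3, c:3, d:3; rest ⊤}  OUT={a:0, c:3, d:3; rest ⊤}

Merge at B2: IN[B2] = OUT[B1] ⊔ OUT[B3] = {a: ⊤, b: ⊤, c: ⊤, d: ⊤, e: ⊤, f: ⊤}
Applying B2's transfer function to that IN value gives OUT[B2] (row B2 above).

Answer: {a: ⊤, b: 3, c: 3, d: ⊤, e: ⊤, f: ⊤}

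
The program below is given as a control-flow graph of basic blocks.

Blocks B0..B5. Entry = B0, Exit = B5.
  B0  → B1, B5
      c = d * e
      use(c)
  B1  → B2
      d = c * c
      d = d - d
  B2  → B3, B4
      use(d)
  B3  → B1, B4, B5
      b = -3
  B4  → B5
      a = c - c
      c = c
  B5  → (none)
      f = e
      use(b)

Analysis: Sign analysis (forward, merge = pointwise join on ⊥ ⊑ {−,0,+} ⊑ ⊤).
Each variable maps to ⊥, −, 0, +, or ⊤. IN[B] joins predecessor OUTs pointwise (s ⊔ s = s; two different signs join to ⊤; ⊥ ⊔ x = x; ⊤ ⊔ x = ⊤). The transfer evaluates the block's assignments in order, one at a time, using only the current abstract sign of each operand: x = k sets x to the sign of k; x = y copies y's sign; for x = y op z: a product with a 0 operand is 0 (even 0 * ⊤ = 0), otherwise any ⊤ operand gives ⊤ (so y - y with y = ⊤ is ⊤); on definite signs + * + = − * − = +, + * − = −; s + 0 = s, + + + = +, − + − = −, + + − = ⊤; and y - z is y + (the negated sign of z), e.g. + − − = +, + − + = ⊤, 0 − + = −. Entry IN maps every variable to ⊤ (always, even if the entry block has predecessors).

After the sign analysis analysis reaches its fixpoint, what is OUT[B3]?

Fixpoint table:
  B0:  IN=(all ⊤)  OUT=(all ⊤)
  B1:  IN=(all ⊤)  OUT=(all ⊤)
  B2:  IN=(all ⊤)  OUT=(all ⊤)
  B3:  IN=(all ⊤)  OUT={b:-; rest ⊤}
  B4:  IN=(all ⊤)  OUT=(all ⊤)
  B5:  IN=(all ⊤)  OUT=(all ⊤)

Merge at B3: IN[B3] = OUT[B2] = {a: ⊤, b: ⊤, c: ⊤, d: ⊤, e: ⊤, f: ⊤}
Applying B3's transfer function to that IN value gives OUT[B3] (row B3 above).

Answer: {a: ⊤, b: -, c: ⊤, d: ⊤, e: ⊤, f: ⊤}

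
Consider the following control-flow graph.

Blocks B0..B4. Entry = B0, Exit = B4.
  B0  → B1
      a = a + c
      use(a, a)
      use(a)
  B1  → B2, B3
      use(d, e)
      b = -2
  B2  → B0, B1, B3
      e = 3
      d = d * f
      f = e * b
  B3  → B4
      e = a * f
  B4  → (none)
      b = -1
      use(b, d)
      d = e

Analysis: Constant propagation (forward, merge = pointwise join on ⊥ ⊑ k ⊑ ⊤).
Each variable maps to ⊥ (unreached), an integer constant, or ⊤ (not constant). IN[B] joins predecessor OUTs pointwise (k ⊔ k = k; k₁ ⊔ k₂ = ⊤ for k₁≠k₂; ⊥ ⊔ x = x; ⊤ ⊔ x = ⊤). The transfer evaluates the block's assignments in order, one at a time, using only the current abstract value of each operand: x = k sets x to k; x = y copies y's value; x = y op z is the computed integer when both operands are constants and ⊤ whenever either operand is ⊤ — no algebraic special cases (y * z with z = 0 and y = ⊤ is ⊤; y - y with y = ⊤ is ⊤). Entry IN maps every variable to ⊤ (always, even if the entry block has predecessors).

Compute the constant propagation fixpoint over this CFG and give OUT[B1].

Converged values:
  B0:  IN=(all ⊤)  OUT=(all ⊤)
  B1:  IN=(all ⊤)  OUT={b:-2; rest ⊤}
  B2:  IN={b:-2; rest ⊤}  OUT={b:-2, e:3, f:-6; rest ⊤}
  B3:  IN={b:-2; rest ⊤}  OUT={b:-2; rest ⊤}
  B4:  IN={b:-2; rest ⊤}  OUT={b:-1; rest ⊤}

Merge at B1: IN[B1] = OUT[B0] ⊔ OUT[B2] = {a: ⊤, b: ⊤, c: ⊤, d: ⊤, e: ⊤, f: ⊤}
Applying B1's transfer function to that IN value gives OUT[B1] (row B1 above).

Answer: {a: ⊤, b: -2, c: ⊤, d: ⊤, e: ⊤, f: ⊤}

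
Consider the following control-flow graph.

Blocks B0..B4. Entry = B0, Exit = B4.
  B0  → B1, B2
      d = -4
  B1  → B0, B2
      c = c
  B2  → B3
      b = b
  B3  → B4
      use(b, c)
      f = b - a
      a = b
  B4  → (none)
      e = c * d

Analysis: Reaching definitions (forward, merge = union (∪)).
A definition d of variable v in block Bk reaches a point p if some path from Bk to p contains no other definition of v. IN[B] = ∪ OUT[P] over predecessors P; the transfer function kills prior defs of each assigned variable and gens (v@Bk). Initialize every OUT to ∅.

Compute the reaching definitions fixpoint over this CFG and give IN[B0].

Answer: {c@B1, d@B0}

Working:
Per-block solution:
  B0: | IN={c@B1, d@B0} | OUT={c@B1, d@B0}
  B1: | IN={c@B1, d@B0} | OUT={c@B1, d@B0}
  B2: | IN={c@B1, d@B0} | OUT={b@B2, c@B1, d@B0}
  B3: | IN={b@B2, c@B1, d@B0} | OUT={a@B3, b@B2, c@B1, d@B0, f@B3}
  B4: | IN={a@B3, b@B2, c@B1, d@B0, f@B3} | OUT={a@B3, b@B2, c@B1, d@B0, e@B4, f@B3}

Merge at B0 (entry node, so the boundary value {} is joined with the incoming edge(s)): IN[B0] = {} ⊔ OUT[B1] = {c@B1, d@B0}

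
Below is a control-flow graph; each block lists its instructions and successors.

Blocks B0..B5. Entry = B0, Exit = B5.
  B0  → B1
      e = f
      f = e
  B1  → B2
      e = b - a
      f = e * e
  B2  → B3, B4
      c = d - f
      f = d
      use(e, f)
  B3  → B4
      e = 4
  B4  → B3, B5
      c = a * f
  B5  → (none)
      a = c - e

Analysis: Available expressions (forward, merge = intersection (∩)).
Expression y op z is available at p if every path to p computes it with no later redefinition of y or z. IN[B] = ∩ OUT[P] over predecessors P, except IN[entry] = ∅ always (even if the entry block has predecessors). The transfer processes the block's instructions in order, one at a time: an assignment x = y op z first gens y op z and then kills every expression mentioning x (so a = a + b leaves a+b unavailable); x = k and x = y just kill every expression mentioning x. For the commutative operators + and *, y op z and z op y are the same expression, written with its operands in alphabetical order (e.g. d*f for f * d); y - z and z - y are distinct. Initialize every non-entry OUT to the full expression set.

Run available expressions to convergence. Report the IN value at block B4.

Fixpoint table:
  B0:   IN={}   OUT={}
  B1:   IN={}   OUT={b-a, e*e}
  B2:   IN={b-a, e*e}   OUT={b-a, e*e}
  B3:   IN={b-a}   OUT={b-a}
  B4:   IN={b-a}   OUT={a*f, b-a}
  B5:   IN={a*f, b-a}   OUT={c-e}

Merge at B4: IN[B4] = OUT[B2] ∩ OUT[B3] = {b-a}

Answer: {b-a}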